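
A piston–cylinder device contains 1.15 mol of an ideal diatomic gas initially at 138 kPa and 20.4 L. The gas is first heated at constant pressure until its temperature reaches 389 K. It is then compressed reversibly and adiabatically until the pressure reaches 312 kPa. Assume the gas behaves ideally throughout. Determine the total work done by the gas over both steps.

-1540 J

T₁ = P₁V₁/(nR) = 138×20.4/(1.15×8.314) = 294 K.
Step 1 — Isobaric: P stays 138 kPa; V/T = const ⇒ T₂ = 389 K, V₂ = 27.0 L.
W = PΔV = 138×(27.0−20.4) kPa·L = 904 J.
ΔU = nCvΔT = 1.15×20.8×(389−294) = 2260 J.
Q = ΔU + W = nCpΔT = 3160 J.
State after step 1: P = 138 kPa, V = 27.0 L, T = 389 K.
Step 2 — Adiabatic: T₂/T₁ = (P₂/P₁)^((γ−1)/γ) ⇒ T₂ = 389×(2.26)^0.286 = 491 K; V₂ = 15.0 L.
ΔU = nCvΔT = 1.15×20.8×(491−389) = 2440 J.
Q = 0 for an adiabatic process, so W = −ΔU = -2440 J.
Net over both steps: W = -1540 J, Q = 3160 J, ΔU = 4700 J.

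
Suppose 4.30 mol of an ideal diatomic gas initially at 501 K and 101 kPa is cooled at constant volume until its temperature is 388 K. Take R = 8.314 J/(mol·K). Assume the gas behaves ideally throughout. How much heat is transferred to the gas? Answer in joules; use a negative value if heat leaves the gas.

V₁ = nRT₁/P₁ = 4.30×8.314×501/101 = 177 L.
Isochoric: V stays 177 L; P/T = const ⇒ T₂ = 388 K, P₂ = 78.2 kPa.
W = 0 (no volume change).
ΔU = nCvΔT = 4.30×20.8×(388−501) = -10100 J.
Q = ΔU = -10100 J.

-10100 J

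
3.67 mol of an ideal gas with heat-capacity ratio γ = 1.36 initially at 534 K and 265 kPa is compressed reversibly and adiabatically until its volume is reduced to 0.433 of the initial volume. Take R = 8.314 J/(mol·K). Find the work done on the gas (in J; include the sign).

15900 J

V₁ = nRT₁/P₁ = 3.67×8.314×534/265 = 61.5 L.
Adiabatic: TV^(γ−1) = const ⇒ T₂ = 534×(2.31)^0.360 = 722 K; PV^γ = const ⇒ P₂ = 827 kPa.
ΔU = nCvΔT = 3.67×23.1×(722−534) = 15900 J.
Q = 0 for an adiabatic process, so W = −ΔU = -15900 J.
Work done on the gas = −W_by = 15900 J.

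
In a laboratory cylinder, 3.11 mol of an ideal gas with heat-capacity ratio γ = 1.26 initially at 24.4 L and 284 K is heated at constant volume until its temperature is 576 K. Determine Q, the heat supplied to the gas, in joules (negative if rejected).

P₁ = nRT₁/V₁ = 3.11×8.314×284/24.4 = 301 kPa.
Isochoric: V stays 24.4 L; P/T = const ⇒ T₂ = 576 K, P₂ = 610 kPa.
W = 0 (no volume change).
ΔU = nCvΔT = 3.11×32.0×(576−284) = 29000 J.
Q = ΔU = 29000 J.

29000 J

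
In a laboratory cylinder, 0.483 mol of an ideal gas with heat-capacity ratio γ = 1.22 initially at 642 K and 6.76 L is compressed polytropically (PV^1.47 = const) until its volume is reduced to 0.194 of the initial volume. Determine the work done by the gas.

-6370 J

P₁ = nRT₁/V₁ = 0.483×8.314×642/6.76 = 381 kPa.
Polytropic n=1.47: T₂ = T₁(V₁/V₂)^(n−1) = 642×(5.15)^0.47 = 1390 K; P₂ = P₁(V₁/V₂)^n = 4250 kPa.
W = (P₁V₁−P₂V₂)/(n−1) = (381×6.76−4250×1.31)/0.47 = -6370 J.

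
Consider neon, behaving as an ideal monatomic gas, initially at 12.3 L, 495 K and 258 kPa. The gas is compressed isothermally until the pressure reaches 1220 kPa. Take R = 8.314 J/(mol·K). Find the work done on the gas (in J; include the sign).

4930 J

n = P₁V₁/(RT₁) = 258×12.3/(8.314×495) = 0.771 mol.
Isothermal: T stays 495 K; PV = const ⇒ V₂ = 2.60 L, P₂ = 1220 kPa.
W = nRT ln(V₂/V₁) = 0.771×8.314×495×ln(0.211) = -4930 J.
Work done on the gas = −W_by = 4930 J.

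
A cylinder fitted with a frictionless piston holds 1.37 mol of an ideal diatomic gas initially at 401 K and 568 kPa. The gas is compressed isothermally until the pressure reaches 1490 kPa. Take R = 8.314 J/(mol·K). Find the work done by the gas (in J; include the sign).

-4400 J

V₁ = nRT₁/P₁ = 1.37×8.314×401/568 = 8.04 L.
Isothermal: T stays 401 K; PV = const ⇒ V₂ = 3.07 L, P₂ = 1490 kPa.
W = nRT ln(V₂/V₁) = 1.37×8.314×401×ln(0.381) = -4400 J.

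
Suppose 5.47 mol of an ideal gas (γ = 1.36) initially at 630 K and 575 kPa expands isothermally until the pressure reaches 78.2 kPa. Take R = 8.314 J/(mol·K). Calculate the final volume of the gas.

V₁ = nRT₁/P₁ = 5.47×8.314×630/575 = 49.8 L.
Isothermal: T stays 630 K; PV = const ⇒ V₂ = 366 L, P₂ = 78.2 kPa.

366 L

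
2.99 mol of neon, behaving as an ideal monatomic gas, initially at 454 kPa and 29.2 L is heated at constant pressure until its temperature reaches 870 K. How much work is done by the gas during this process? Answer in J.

T₁ = P₁V₁/(nR) = 454×29.2/(2.99×8.314) = 533 K.
Isobaric: P stays 454 kPa; V/T = const ⇒ T₂ = 870 K, V₂ = 47.6 L.
W = PΔV = 454×(47.6−29.2) kPa·L = 8370 J.

8370 J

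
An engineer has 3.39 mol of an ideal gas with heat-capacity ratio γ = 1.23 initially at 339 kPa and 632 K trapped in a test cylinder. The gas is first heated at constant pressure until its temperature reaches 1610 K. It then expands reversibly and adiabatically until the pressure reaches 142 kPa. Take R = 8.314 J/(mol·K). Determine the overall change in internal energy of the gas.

V₁ = nRT₁/P₁ = 3.39×8.314×632/339 = 52.5 L.
Step 1 — Isobaric: P stays 339 kPa; V/T = const ⇒ T₂ = 1610 K, V₂ = 134 L.
W = PΔV = 339×(134−52.5) kPa·L = 27600 J.
ΔU = nCvΔT = 3.39×36.1×(1610−632) = 120000 J.
Q = ΔU + W = nCpΔT = 147000 J.
State after step 1: P = 339 kPa, V = 134 L, T = 1610 K.
Step 2 — Adiabatic: T₂/T₁ = (P₂/P₁)^((γ−1)/γ) ⇒ T₂ = 1610×(0.419)^0.187 = 1370 K; V₂ = 272 L.
ΔU = nCvΔT = 3.39×36.1×(1370−1610) = -29600 J.
Q = 0 for an adiabatic process, so W = −ΔU = 29600 J.
Net over both steps: W = 57200 J, Q = 147000 J, ΔU = 90200 J.

90200 J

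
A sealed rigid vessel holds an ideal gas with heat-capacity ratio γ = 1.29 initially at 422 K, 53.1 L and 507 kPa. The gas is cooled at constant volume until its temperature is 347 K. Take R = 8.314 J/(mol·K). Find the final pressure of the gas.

Isochoric: V stays 53.1 L; P/T = const ⇒ T₂ = 347 K, P₂ = 417 kPa.

417 kPa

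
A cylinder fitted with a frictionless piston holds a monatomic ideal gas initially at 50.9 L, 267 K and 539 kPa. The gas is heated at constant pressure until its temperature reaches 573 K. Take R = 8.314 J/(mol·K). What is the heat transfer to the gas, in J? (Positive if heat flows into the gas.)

n = P₁V₁/(RT₁) = 539×50.9/(8.314×267) = 12.4 mol.
Isobaric: P stays 539 kPa; V/T = const ⇒ T₂ = 573 K, V₂ = 109 L.
W = PΔV = 539×(109−50.9) kPa·L = 31400 J.
ΔU = nCvΔT = 12.4×12.5×(573−267) = 47200 J.
Q = ΔU + W = nCpΔT = 78600 J.

78600 J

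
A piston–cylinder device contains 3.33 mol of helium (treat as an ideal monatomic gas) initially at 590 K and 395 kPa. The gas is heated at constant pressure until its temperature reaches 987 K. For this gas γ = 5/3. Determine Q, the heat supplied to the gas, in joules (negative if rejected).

V₁ = nRT₁/P₁ = 3.33×8.314×590/395 = 41.4 L.
Isobaric: P stays 395 kPa; V/T = const ⇒ T₂ = 987 K, V₂ = 69.2 L.
W = PΔV = 395×(69.2−41.4) kPa·L = 11000 J.
ΔU = nCvΔT = 3.33×12.5×(987−590) = 16500 J.
Q = ΔU + W = nCpΔT = 27500 J.

27500 J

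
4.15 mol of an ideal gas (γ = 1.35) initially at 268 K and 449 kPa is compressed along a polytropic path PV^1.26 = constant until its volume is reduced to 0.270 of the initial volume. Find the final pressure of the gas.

2340 kPa

V₁ = nRT₁/P₁ = 4.15×8.314×268/449 = 20.6 L.
Polytropic n=1.26: T₂ = T₁(V₁/V₂)^(n−1) = 268×(3.70)^0.26 = 377 K; P₂ = P₁(V₁/V₂)^n = 2340 kPa.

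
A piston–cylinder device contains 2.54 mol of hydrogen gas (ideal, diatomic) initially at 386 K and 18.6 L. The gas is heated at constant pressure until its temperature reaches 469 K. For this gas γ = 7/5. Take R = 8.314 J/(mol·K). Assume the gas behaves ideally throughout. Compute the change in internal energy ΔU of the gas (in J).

4380 J

P₁ = nRT₁/V₁ = 2.54×8.314×386/18.6 = 438 kPa.
Isobaric: P stays 438 kPa; V/T = const ⇒ T₂ = 469 K, V₂ = 22.6 L.
For an ideal gas ΔU = nCvΔT with Cv = (5/2)R = 20.8 J/(mol·K).
ΔU = 2.54×20.8×(469−386) = 4380 J.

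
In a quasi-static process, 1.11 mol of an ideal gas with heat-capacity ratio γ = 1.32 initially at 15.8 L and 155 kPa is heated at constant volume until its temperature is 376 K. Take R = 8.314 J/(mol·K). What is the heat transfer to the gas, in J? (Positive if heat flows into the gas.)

3190 J

T₁ = P₁V₁/(nR) = 155×15.8/(1.11×8.314) = 265 K.
Isochoric: V stays 15.8 L; P/T = const ⇒ T₂ = 376 K, P₂ = 220 kPa.
W = 0 (no volume change).
ΔU = nCvΔT = 1.11×26.0×(376−265) = 3190 J.
Q = ΔU = 3190 J.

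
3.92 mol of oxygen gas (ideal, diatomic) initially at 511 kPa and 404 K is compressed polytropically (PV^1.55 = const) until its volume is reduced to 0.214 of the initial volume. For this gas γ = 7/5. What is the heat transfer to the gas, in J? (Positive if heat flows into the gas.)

12000 J

V₁ = nRT₁/P₁ = 3.92×8.314×404/511 = 25.8 L.
Polytropic n=1.55: T₂ = T₁(V₁/V₂)^(n−1) = 404×(4.67)^0.55 = 943 K; P₂ = P₁(V₁/V₂)^n = 5580 kPa.
W = (P₁V₁−P₂V₂)/(n−1) = (511×25.8−5580×5.51)/0.55 = -32000 J.
ΔU = nCvΔT = 3.92×20.8×(943−404) = 43900 J.
Q = ΔU + W = 12000 J.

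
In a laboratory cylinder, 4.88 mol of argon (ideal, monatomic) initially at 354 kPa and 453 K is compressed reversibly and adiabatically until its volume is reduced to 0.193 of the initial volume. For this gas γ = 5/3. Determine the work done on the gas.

V₁ = nRT₁/P₁ = 4.88×8.314×453/354 = 51.9 L.
Adiabatic: TV^(γ−1) = const ⇒ T₂ = 453×(5.18)^0.667 = 1360 K; PV^γ = const ⇒ P₂ = 5490 kPa.
ΔU = nCvΔT = 4.88×12.5×(1360−453) = 55000 J.
Q = 0 for an adiabatic process, so W = −ΔU = -55000 J.
Work done on the gas = −W_by = 55000 J.

55000 J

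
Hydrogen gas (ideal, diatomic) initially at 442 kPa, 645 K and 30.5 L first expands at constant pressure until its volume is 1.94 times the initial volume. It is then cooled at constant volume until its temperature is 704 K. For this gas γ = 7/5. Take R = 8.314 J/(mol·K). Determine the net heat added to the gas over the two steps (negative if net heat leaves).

n = P₁V₁/(RT₁) = 442×30.5/(8.314×645) = 2.51 mol.
Step 1 — Isobaric: P stays 442 kPa; V/T = const ⇒ T₂ = 1250 K, V₂ = 59.2 L.
W = PΔV = 442×(59.2−30.5) kPa·L = 12700 J.
ΔU = nCvΔT = 2.51×20.8×(1250−645) = 31700 J.
Q = ΔU + W = nCpΔT = 44400 J.
State after step 1: P = 442 kPa, V = 59.2 L, T = 1250 K.
Step 2 — Isochoric: V stays 59.2 L; P/T = const ⇒ T₂ = 704 K, P₂ = 249 kPa.
W = 0 (no volume change).
ΔU = nCvΔT = 2.51×20.8×(704−1250) = -28600 J.
Q = ΔU = -28600 J.
Net over both steps: W = 12700 J, Q = 15800 J, ΔU = 3080 J.

15800 J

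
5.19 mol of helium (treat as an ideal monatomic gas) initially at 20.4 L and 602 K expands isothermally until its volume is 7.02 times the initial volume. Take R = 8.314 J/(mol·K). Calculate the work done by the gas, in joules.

P₁ = nRT₁/V₁ = 5.19×8.314×602/20.4 = 1270 kPa.
Isothermal: T stays 602 K; PV = const ⇒ V₂ = 143 L, P₂ = 181 kPa.
W = nRT ln(V₂/V₁) = 5.19×8.314×602×ln(7.02) = 50600 J.

50600 J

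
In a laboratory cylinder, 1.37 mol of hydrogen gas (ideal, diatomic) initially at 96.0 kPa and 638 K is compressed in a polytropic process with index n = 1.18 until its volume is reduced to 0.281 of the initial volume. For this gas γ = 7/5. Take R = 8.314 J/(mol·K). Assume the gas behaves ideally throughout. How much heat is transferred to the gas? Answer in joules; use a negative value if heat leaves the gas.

-5700 J

V₁ = nRT₁/P₁ = 1.37×8.314×638/96.0 = 75.7 L.
Polytropic n=1.18: T₂ = T₁(V₁/V₂)^(n−1) = 638×(3.56)^0.18 = 802 K; P₂ = P₁(V₁/V₂)^n = 429 kPa.
W = (P₁V₁−P₂V₂)/(n−1) = (96.0×75.7−429×21.3)/0.18 = -10400 J.
ΔU = nCvΔT = 1.37×20.8×(802−638) = 4660 J.
Q = ΔU + W = -5700 J.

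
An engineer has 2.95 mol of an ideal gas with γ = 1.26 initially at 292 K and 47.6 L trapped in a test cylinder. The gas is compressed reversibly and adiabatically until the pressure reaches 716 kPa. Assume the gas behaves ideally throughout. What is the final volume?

P₁ = nRT₁/V₁ = 2.95×8.314×292/47.6 = 150 kPa.
Adiabatic: T₂/T₁ = (P₂/P₁)^((γ−1)/γ) ⇒ T₂ = 292×(4.76)^0.206 = 403 K; V₂ = 13.8 L.

13.8 L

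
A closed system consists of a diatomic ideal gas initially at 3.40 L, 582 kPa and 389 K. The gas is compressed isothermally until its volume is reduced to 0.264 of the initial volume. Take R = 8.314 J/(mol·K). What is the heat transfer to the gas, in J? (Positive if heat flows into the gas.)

-2640 J

n = P₁V₁/(RT₁) = 582×3.40/(8.314×389) = 0.612 mol.
Isothermal: T stays 389 K; PV = const ⇒ V₂ = 0.898 L, P₂ = 2200 kPa.
ΔU = 0 (ideal gas, T constant).
W = nRT ln(V₂/V₁) = 0.612×8.314×389×ln(0.264) = -2640 J.
Q = ΔU + W = -2640 J.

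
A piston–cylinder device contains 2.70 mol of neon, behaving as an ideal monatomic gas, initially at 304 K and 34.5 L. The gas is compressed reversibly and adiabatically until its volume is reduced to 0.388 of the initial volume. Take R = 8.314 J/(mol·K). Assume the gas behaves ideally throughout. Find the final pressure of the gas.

958 kPa

P₁ = nRT₁/V₁ = 2.70×8.314×304/34.5 = 198 kPa.
Adiabatic: TV^(γ−1) = const ⇒ T₂ = 304×(2.58)^0.667 = 571 K; PV^γ = const ⇒ P₂ = 958 kPa.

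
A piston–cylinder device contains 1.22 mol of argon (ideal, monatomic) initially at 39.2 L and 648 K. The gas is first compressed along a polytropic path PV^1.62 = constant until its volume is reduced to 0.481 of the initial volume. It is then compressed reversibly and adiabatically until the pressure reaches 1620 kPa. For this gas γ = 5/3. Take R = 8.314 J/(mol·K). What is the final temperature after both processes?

P₁ = nRT₁/V₁ = 1.22×8.314×648/39.2 = 168 kPa.
Step 1 — Polytropic n=1.62: T₂ = T₁(V₁/V₂)^(n−1) = 648×(2.08)^0.62 = 1020 K; P₂ = P₁(V₁/V₂)^n = 549 kPa.
W = (P₁V₁−P₂V₂)/(n−1) = (168×39.2−549×18.9)/0.62 = -6090 J.
ΔU = nCvΔT = 1.22×12.5×(1020−648) = 5660 J.
Q = ΔU + W = -426 J.
State after step 1: P = 549 kPa, V = 18.9 L, T = 1020 K.
Step 2 — Adiabatic: T₂/T₁ = (P₂/P₁)^((γ−1)/γ) ⇒ T₂ = 1020×(2.95)^0.400 = 1570 K; V₂ = 9.85 L.
ΔU = nCvΔT = 1.22×12.5×(1570−1020) = 8410 J.
Q = 0 for an adiabatic process, so W = −ΔU = -8410 J.
Net over both steps: W = -14500 J, Q = -426 J, ΔU = 14100 J.

1570 K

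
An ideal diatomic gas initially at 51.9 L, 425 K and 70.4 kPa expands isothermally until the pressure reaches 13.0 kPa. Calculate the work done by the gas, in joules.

n = P₁V₁/(RT₁) = 70.4×51.9/(8.314×425) = 1.03 mol.
Isothermal: T stays 425 K; PV = const ⇒ V₂ = 281 L, P₂ = 13.0 kPa.
W = nRT ln(V₂/V₁) = 1.03×8.314×425×ln(5.42) = 6170 J.

6170 J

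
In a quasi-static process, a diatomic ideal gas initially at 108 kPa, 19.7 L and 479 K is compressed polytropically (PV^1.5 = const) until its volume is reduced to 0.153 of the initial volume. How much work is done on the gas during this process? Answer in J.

6620 J

n = P₁V₁/(RT₁) = 108×19.7/(8.314×479) = 0.534 mol.
Polytropic n=1.5: T₂ = T₁(V₁/V₂)^(n−1) = 479×(6.54)^0.50 = 1220 K; P₂ = P₁(V₁/V₂)^n = 1800 kPa.
W = (P₁V₁−P₂V₂)/(n−1) = (108×19.7−1800×3.01)/0.50 = -6620 J.
Work done on the gas = −W_by = 6620 J.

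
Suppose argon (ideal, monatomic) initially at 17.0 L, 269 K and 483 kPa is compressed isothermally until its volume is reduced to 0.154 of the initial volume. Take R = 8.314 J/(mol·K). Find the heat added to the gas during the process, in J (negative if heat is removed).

-15400 J

n = P₁V₁/(RT₁) = 483×17.0/(8.314×269) = 3.67 mol.
Isothermal: T stays 269 K; PV = const ⇒ V₂ = 2.62 L, P₂ = 3140 kPa.
ΔU = 0 (ideal gas, T constant).
W = nRT ln(V₂/V₁) = 3.67×8.314×269×ln(0.154) = -15400 J.
Q = ΔU + W = -15400 J.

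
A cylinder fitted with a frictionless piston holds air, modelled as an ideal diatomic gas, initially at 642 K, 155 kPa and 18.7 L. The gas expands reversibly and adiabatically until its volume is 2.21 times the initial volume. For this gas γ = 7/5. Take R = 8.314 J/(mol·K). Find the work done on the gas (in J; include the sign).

-1970 J

n = P₁V₁/(RT₁) = 155×18.7/(8.314×642) = 0.543 mol.
Adiabatic: TV^(γ−1) = const ⇒ T₂ = 642×(0.452)^0.400 = 467 K; PV^γ = const ⇒ P₂ = 51.1 kPa.
ΔU = nCvΔT = 0.543×20.8×(467−642) = -1970 J.
Q = 0 for an adiabatic process, so W = −ΔU = 1970 J.
Work done on the gas = −W_by = -1970 J.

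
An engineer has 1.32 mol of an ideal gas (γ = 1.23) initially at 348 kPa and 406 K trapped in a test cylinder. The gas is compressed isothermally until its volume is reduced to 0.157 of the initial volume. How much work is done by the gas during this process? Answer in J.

V₁ = nRT₁/P₁ = 1.32×8.314×406/348 = 12.8 L.
Isothermal: T stays 406 K; PV = const ⇒ V₂ = 2.01 L, P₂ = 2220 kPa.
W = nRT ln(V₂/V₁) = 1.32×8.314×406×ln(0.157) = -8250 J.

-8250 J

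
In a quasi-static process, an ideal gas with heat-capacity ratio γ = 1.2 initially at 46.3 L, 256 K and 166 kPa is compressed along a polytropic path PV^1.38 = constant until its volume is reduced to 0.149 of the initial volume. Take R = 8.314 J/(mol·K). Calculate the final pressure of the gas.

2300 kPa

Polytropic n=1.38: T₂ = T₁(V₁/V₂)^(n−1) = 256×(6.71)^0.38 = 528 K; P₂ = P₁(V₁/V₂)^n = 2300 kPa.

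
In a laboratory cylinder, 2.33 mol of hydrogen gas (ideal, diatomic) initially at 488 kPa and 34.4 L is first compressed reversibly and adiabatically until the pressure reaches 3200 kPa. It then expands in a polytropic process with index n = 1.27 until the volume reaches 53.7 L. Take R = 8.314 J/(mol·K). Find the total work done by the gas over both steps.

10900 J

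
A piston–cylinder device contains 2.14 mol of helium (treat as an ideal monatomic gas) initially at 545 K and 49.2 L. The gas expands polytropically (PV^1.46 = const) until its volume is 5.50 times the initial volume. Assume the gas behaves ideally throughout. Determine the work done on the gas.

-11500 J

P₁ = nRT₁/V₁ = 2.14×8.314×545/49.2 = 197 kPa.
Polytropic n=1.46: T₂ = T₁(V₁/V₂)^(n−1) = 545×(0.182)^0.46 = 249 K; P₂ = P₁(V₁/V₂)^n = 16.4 kPa.
W = (P₁V₁−P₂V₂)/(n−1) = (197×49.2−16.4×271)/0.46 = 11500 J.
Work done on the gas = −W_by = -11500 J.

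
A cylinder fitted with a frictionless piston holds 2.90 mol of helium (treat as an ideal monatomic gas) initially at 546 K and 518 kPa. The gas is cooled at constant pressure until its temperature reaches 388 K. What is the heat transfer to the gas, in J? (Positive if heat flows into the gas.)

V₁ = nRT₁/P₁ = 2.90×8.314×546/518 = 25.4 L.
Isobaric: P stays 518 kPa; V/T = const ⇒ T₂ = 388 K, V₂ = 18.1 L.
W = PΔV = 518×(18.1−25.4) kPa·L = -3810 J.
ΔU = nCvΔT = 2.90×12.5×(388−546) = -5710 J.
Q = ΔU + W = nCpΔT = -9520 J.

-9520 J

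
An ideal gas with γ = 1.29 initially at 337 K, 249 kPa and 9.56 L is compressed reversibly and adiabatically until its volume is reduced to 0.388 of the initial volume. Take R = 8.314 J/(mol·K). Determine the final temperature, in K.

Adiabatic: TV^(γ−1) = const ⇒ T₂ = 337×(2.58)^0.290 = 443 K; PV^γ = const ⇒ P₂ = 845 kPa.

443 K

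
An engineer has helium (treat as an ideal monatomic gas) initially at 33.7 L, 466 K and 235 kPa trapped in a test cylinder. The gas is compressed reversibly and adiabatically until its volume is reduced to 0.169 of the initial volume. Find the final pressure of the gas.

4550 kPa

Adiabatic: TV^(γ−1) = const ⇒ T₂ = 466×(5.92)^0.667 = 1520 K; PV^γ = const ⇒ P₂ = 4550 kPa.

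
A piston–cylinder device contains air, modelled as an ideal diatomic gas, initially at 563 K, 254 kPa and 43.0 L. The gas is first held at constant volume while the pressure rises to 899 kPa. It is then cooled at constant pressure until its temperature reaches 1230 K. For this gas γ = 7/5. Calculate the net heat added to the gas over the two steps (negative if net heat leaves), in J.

17600 J

n = P₁V₁/(RT₁) = 254×43.0/(8.314×563) = 2.33 mol.
Step 1 — Isochoric: V stays 43.0 L; P/T = const ⇒ T₂ = 1990 K, P₂ = 899 kPa.
W = 0 (no volume change).
ΔU = nCvΔT = 2.33×20.8×(1990−563) = 69300 J.
Q = ΔU = 69300 J.
State after step 1: P = 899 kPa, V = 43.0 L, T = 1990 K.
Step 2 — Isobaric: P stays 899 kPa; V/T = const ⇒ T₂ = 1230 K, V₂ = 26.5 L.
W = PΔV = 899×(26.5−43.0) kPa·L = -14800 J.
ΔU = nCvΔT = 2.33×20.8×(1230−1990) = -37000 J.
Q = ΔU + W = nCpΔT = -51800 J.
Net over both steps: W = -14800 J, Q = 17600 J, ΔU = 32300 J.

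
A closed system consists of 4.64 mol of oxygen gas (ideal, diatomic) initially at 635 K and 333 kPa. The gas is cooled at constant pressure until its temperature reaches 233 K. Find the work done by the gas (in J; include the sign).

V₁ = nRT₁/P₁ = 4.64×8.314×635/333 = 73.6 L.
Isobaric: P stays 333 kPa; V/T = const ⇒ T₂ = 233 K, V₂ = 27.0 L.
W = PΔV = 333×(27.0−73.6) kPa·L = -15500 J.

-15500 J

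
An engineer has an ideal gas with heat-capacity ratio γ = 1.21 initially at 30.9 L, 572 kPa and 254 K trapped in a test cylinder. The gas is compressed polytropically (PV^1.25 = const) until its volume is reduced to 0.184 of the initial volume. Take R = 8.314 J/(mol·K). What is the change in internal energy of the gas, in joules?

n = P₁V₁/(RT₁) = 572×30.9/(8.314×254) = 8.37 mol.
Polytropic n=1.25: T₂ = T₁(V₁/V₂)^(n−1) = 254×(5.43)^0.25 = 388 K; P₂ = P₁(V₁/V₂)^n = 4750 kPa.
For an ideal gas ΔU = nCvΔT with Cv = R/(γ−1) = 39.6 J/(mol·K).
ΔU = 8.37×39.6×(388−254) = 44300 J.

44300 J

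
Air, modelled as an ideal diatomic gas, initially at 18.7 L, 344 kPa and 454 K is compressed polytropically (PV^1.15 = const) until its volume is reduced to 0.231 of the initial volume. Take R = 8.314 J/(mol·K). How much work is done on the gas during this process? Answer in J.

10500 J

n = P₁V₁/(RT₁) = 344×18.7/(8.314×454) = 1.70 mol.
Polytropic n=1.15: T₂ = T₁(V₁/V₂)^(n−1) = 454×(4.33)^0.15 = 566 K; P₂ = P₁(V₁/V₂)^n = 1860 kPa.
W = (P₁V₁−P₂V₂)/(n−1) = (344×18.7−1860×4.32)/0.15 = -10500 J.
Work done on the gas = −W_by = 10500 J.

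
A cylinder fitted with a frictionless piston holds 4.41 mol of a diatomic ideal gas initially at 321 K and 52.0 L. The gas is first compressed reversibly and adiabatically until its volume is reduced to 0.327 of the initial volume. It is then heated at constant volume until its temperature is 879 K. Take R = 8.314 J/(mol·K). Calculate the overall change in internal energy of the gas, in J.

P₁ = nRT₁/V₁ = 4.41×8.314×321/52.0 = 226 kPa.
Step 1 — Adiabatic: TV^(γ−1) = const ⇒ T₂ = 321×(3.06)^0.400 = 502 K; PV^γ = const ⇒ P₂ = 1080 kPa.
ΔU = nCvΔT = 4.41×20.8×(502−321) = 16600 J.
Q = 0 for an adiabatic process, so W = −ΔU = -16600 J.
State after step 1: P = 1080 kPa, V = 17.0 L, T = 502 K.
Step 2 — Isochoric: V stays 17.0 L; P/T = const ⇒ T₂ = 879 K, P₂ = 1900 kPa.
W = 0 (no volume change).
ΔU = nCvΔT = 4.41×20.8×(879−502) = 34600 J.
Q = ΔU = 34600 J.
Net over both steps: W = -16600 J, Q = 34600 J, ΔU = 51100 J.

51100 J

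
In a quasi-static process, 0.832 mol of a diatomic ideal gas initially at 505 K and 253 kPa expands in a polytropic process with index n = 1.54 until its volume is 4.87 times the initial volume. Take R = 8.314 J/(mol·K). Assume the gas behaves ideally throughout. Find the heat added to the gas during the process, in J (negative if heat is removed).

V₁ = nRT₁/P₁ = 0.832×8.314×505/253 = 13.8 L.
Polytropic n=1.54: T₂ = T₁(V₁/V₂)^(n−1) = 505×(0.205)^0.54 = 215 K; P₂ = P₁(V₁/V₂)^n = 22.1 kPa.
W = (P₁V₁−P₂V₂)/(n−1) = (253×13.8−22.1×67.2)/0.54 = 3720 J.
ΔU = nCvΔT = 0.832×20.8×(215−505) = -5020 J.
Q = ΔU + W = -1300 J.

-1300 J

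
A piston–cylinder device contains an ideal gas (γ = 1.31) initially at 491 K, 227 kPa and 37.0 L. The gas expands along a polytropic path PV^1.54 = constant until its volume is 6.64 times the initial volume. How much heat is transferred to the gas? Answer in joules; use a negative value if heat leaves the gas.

-7390 J

n = P₁V₁/(RT₁) = 227×37.0/(8.314×491) = 2.06 mol.
Polytropic n=1.54: T₂ = T₁(V₁/V₂)^(n−1) = 491×(0.151)^0.54 = 177 K; P₂ = P₁(V₁/V₂)^n = 12.3 kPa.
W = (P₁V₁−P₂V₂)/(n−1) = (227×37.0−12.3×246)/0.54 = 9960 J.
ΔU = nCvΔT = 2.06×26.8×(177−491) = -17300 J.
Q = ΔU + W = -7390 J.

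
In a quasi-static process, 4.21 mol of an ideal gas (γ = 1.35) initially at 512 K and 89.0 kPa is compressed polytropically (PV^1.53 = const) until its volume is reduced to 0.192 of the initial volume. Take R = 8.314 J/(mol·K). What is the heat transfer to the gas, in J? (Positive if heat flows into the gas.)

24300 J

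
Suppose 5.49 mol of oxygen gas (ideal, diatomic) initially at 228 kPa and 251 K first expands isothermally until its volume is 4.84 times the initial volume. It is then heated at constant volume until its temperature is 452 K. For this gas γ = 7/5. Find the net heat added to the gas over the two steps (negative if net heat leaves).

41000 J

V₁ = nRT₁/P₁ = 5.49×8.314×251/228 = 50.2 L.
Step 1 — Isothermal: T stays 251 K; PV = const ⇒ V₂ = 243 L, P₂ = 47.1 kPa.
ΔU = 0 (ideal gas, T constant).
W = nRT ln(V₂/V₁) = 5.49×8.314×251×ln(4.84) = 18100 J.
Q = ΔU + W = 18100 J.
State after step 1: P = 47.1 kPa, V = 243 L, T = 251 K.
Step 2 — Isochoric: V stays 243 L; P/T = const ⇒ T₂ = 452 K, P₂ = 84.8 kPa.
W = 0 (no volume change).
ΔU = nCvΔT = 5.49×20.8×(452−251) = 22900 J.
Q = ΔU = 22900 J.
Net over both steps: W = 18100 J, Q = 41000 J, ΔU = 22900 J.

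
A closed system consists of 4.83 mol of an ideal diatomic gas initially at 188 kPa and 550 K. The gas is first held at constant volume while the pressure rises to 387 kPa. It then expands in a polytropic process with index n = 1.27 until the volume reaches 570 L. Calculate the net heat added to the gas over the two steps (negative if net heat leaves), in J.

V₁ = nRT₁/P₁ = 4.83×8.314×550/188 = 117 L.
Step 1 — Isochoric: V stays 117 L; P/T = const ⇒ T₂ = 1130 K, P₂ = 387 kPa.
W = 0 (no volume change).
ΔU = nCvΔT = 4.83×20.8×(1130−550) = 58400 J.
Q = ΔU = 58400 J.
State after step 1: P = 387 kPa, V = 117 L, T = 1130 K.
Step 2 — Polytropic n=1.27: T₂ = T₁(V₁/V₂)^(n−1) = 1130×(0.206)^0.27 = 739 K; P₂ = P₁(V₁/V₂)^n = 52.1 kPa.
W = (P₁V₁−P₂V₂)/(n−1) = (387×117−52.1×570)/0.27 = 58500 J.
ΔU = nCvΔT = 4.83×20.8×(739−1130) = -39500 J.
Q = ΔU + W = 19000 J.
Net over both steps: W = 58500 J, Q = 77400 J, ΔU = 19000 J.

77400 J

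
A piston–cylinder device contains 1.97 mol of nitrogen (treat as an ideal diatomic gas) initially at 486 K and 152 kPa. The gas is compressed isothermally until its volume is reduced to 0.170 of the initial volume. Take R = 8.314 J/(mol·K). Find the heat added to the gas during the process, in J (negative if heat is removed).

-14100 J

V₁ = nRT₁/P₁ = 1.97×8.314×486/152 = 52.4 L.
Isothermal: T stays 486 K; PV = const ⇒ V₂ = 8.90 L, P₂ = 894 kPa.
ΔU = 0 (ideal gas, T constant).
W = nRT ln(V₂/V₁) = 1.97×8.314×486×ln(0.170) = -14100 J.
Q = ΔU + W = -14100 J.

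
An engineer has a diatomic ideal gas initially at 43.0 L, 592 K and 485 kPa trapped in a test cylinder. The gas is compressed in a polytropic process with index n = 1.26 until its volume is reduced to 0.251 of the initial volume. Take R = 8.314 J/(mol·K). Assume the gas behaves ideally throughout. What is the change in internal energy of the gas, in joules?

22500 J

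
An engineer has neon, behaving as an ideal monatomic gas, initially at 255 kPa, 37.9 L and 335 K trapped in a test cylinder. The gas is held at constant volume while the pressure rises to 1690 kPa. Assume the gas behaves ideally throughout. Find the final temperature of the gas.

Isochoric: V stays 37.9 L; P/T = const ⇒ T₂ = 2220 K, P₂ = 1690 kPa.

2220 K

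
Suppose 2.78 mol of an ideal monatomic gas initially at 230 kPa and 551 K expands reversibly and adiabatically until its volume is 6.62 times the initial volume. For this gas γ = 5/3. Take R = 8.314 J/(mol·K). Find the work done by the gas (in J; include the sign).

V₁ = nRT₁/P₁ = 2.78×8.314×551/230 = 55.4 L.
Adiabatic: TV^(γ−1) = const ⇒ T₂ = 551×(0.151)^0.667 = 156 K; PV^γ = const ⇒ P₂ = 9.85 kPa.
ΔU = nCvΔT = 2.78×12.5×(156−551) = -13700 J.
Q = 0 for an adiabatic process, so W = −ΔU = 13700 J.

13700 J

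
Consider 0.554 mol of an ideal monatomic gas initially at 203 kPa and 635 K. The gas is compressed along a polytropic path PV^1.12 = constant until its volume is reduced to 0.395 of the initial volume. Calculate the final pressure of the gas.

575 kPa

V₁ = nRT₁/P₁ = 0.554×8.314×635/203 = 14.4 L.
Polytropic n=1.12: T₂ = T₁(V₁/V₂)^(n−1) = 635×(2.53)^0.12 = 710 K; P₂ = P₁(V₁/V₂)^n = 575 kPa.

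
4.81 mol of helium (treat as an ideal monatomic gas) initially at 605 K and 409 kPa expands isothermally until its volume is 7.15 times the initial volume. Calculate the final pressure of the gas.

57.2 kPa

V₁ = nRT₁/P₁ = 4.81×8.314×605/409 = 59.2 L.
Isothermal: T stays 605 K; PV = const ⇒ V₂ = 423 L, P₂ = 57.2 kPa.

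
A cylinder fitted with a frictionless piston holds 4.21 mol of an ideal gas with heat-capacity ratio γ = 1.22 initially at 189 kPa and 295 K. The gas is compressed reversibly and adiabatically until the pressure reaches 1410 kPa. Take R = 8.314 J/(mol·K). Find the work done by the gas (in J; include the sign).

V₁ = nRT₁/P₁ = 4.21×8.314×295/189 = 54.6 L.
Adiabatic: T₂/T₁ = (P₂/P₁)^((γ−1)/γ) ⇒ T₂ = 295×(7.46)^0.180 = 424 K; V₂ = 10.5 L.
ΔU = nCvΔT = 4.21×37.8×(424−295) = 20500 J.
Q = 0 for an adiabatic process, so W = −ΔU = -20500 J.

-20500 J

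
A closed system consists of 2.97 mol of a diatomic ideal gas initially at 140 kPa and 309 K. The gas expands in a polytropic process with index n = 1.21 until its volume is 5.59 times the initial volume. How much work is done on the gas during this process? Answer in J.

-11000 J

V₁ = nRT₁/P₁ = 2.97×8.314×309/140 = 54.5 L.
Polytropic n=1.21: T₂ = T₁(V₁/V₂)^(n−1) = 309×(0.179)^0.21 = 215 K; P₂ = P₁(V₁/V₂)^n = 17.4 kPa.
W = (P₁V₁−P₂V₂)/(n−1) = (140×54.5−17.4×305)/0.21 = 11000 J.
Work done on the gas = −W_by = -11000 J.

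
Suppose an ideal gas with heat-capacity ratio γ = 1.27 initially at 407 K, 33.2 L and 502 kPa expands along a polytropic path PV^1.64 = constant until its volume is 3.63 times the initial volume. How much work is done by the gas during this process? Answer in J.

14600 J

n = P₁V₁/(RT₁) = 502×33.2/(8.314×407) = 4.93 mol.
Polytropic n=1.64: T₂ = T₁(V₁/V₂)^(n−1) = 407×(0.275)^0.64 = 178 K; P₂ = P₁(V₁/V₂)^n = 60.6 kPa.
W = (P₁V₁−P₂V₂)/(n−1) = (502×33.2−60.6×121)/0.64 = 14600 J.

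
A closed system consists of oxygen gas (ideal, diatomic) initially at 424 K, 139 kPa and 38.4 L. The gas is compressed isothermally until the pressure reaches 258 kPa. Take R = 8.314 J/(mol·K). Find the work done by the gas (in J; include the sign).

-3300 J

n = P₁V₁/(RT₁) = 139×38.4/(8.314×424) = 1.51 mol.
Isothermal: T stays 424 K; PV = const ⇒ V₂ = 20.7 L, P₂ = 258 kPa.
W = nRT ln(V₂/V₁) = 1.51×8.314×424×ln(0.539) = -3300 J.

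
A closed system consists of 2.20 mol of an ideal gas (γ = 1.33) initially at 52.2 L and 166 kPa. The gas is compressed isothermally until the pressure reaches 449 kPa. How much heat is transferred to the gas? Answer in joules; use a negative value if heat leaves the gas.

T₁ = P₁V₁/(nR) = 166×52.2/(2.20×8.314) = 474 K.
Isothermal: T stays 474 K; PV = const ⇒ V₂ = 19.3 L, P₂ = 449 kPa.
ΔU = 0 (ideal gas, T constant).
W = nRT ln(V₂/V₁) = 2.20×8.314×474×ln(0.370) = -8620 J.
Q = ΔU + W = -8620 J.

-8620 J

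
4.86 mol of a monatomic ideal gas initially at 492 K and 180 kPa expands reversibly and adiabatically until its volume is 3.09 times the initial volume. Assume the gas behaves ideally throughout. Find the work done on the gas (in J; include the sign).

V₁ = nRT₁/P₁ = 4.86×8.314×492/180 = 110 L.
Adiabatic: TV^(γ−1) = const ⇒ T₂ = 492×(0.324)^0.667 = 232 K; PV^γ = const ⇒ P₂ = 27.5 kPa.
ΔU = nCvΔT = 4.86×12.5×(232−492) = -15800 J.
Q = 0 for an adiabatic process, so W = −ΔU = 15800 J.
Work done on the gas = −W_by = -15800 J.

-15800 J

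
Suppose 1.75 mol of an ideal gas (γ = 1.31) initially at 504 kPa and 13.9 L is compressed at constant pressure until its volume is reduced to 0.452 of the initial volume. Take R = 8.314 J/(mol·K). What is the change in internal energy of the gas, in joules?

-12400 J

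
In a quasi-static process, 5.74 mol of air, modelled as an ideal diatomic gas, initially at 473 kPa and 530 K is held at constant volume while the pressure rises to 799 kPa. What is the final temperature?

895 K

V₁ = nRT₁/P₁ = 5.74×8.314×530/473 = 53.5 L.
Isochoric: V stays 53.5 L; P/T = const ⇒ T₂ = 895 K, P₂ = 799 kPa.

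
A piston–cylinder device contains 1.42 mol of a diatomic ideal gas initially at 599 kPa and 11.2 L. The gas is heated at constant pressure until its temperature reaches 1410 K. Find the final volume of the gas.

27.8 L

T₁ = P₁V₁/(nR) = 599×11.2/(1.42×8.314) = 568 K.
Isobaric: P stays 599 kPa; V/T = const ⇒ T₂ = 1410 K, V₂ = 27.8 L.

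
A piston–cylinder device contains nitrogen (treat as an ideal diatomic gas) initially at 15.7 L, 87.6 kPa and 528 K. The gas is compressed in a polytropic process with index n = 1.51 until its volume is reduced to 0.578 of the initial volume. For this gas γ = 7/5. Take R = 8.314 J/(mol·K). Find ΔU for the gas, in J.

n = P₁V₁/(RT₁) = 87.6×15.7/(8.314×528) = 0.313 mol.
Polytropic n=1.51: T₂ = T₁(V₁/V₂)^(n−1) = 528×(1.73)^0.51 = 698 K; P₂ = P₁(V₁/V₂)^n = 200 kPa.
For an ideal gas ΔU = nCvΔT with Cv = (5/2)R = 20.8 J/(mol·K).
ΔU = 0.313×20.8×(698−528) = 1110 J.

1110 J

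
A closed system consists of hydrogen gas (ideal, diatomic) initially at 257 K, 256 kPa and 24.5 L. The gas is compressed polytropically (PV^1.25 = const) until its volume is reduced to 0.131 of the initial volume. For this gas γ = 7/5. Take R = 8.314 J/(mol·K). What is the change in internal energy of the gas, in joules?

n = P₁V₁/(RT₁) = 256×24.5/(8.314×257) = 2.94 mol.
Polytropic n=1.25: T₂ = T₁(V₁/V₂)^(n−1) = 257×(7.63)^0.25 = 427 K; P₂ = P₁(V₁/V₂)^n = 3250 kPa.
For an ideal gas ΔU = nCvΔT with Cv = (5/2)R = 20.8 J/(mol·K).
ΔU = 2.94×20.8×(427−257) = 10400 J.

10400 J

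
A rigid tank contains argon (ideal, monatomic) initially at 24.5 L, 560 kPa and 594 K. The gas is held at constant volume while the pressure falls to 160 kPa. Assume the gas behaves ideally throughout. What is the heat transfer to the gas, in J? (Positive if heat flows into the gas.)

-14700 J

n = P₁V₁/(RT₁) = 560×24.5/(8.314×594) = 2.78 mol.
Isochoric: V stays 24.5 L; P/T = const ⇒ T₂ = 170 K, P₂ = 160 kPa.
W = 0 (no volume change).
ΔU = nCvΔT = 2.78×12.5×(170−594) = -14700 J.
Q = ΔU = -14700 J.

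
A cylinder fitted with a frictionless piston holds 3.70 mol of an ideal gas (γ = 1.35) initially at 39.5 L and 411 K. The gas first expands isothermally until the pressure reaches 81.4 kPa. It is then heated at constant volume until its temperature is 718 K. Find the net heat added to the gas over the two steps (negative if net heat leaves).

44300 J

P₁ = nRT₁/V₁ = 3.70×8.314×411/39.5 = 320 kPa.
Step 1 — Isothermal: T stays 411 K; PV = const ⇒ V₂ = 155 L, P₂ = 81.4 kPa.
ΔU = 0 (ideal gas, T constant).
W = nRT ln(V₂/V₁) = 3.70×8.314×411×ln(3.93) = 17300 J.
Q = ΔU + W = 17300 J.
State after step 1: P = 81.4 kPa, V = 155 L, T = 411 K.
Step 2 — Isochoric: V stays 155 L; P/T = const ⇒ T₂ = 718 K, P₂ = 142 kPa.
W = 0 (no volume change).
ΔU = nCvΔT = 3.70×23.8×(718−411) = 27000 J.
Q = ΔU = 27000 J.
Net over both steps: W = 17300 J, Q = 44300 J, ΔU = 27000 J.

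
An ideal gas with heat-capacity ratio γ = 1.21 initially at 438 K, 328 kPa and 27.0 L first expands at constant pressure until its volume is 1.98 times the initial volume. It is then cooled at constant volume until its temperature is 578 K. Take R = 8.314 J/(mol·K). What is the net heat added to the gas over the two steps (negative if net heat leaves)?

n = P₁V₁/(RT₁) = 328×27.0/(8.314×438) = 2.43 mol.
Step 1 — Isobaric: P stays 328 kPa; V/T = const ⇒ T₂ = 867 K, V₂ = 53.5 L.
W = PΔV = 328×(53.5−27.0) kPa·L = 8680 J.
ΔU = nCvΔT = 2.43×39.6×(867−438) = 41300 J.
Q = ΔU + W = nCpΔT = 50000 J.
State after step 1: P = 328 kPa, V = 53.5 L, T = 867 K.
Step 2 — Isochoric: V stays 53.5 L; P/T = const ⇒ T₂ = 578 K, P₂ = 219 kPa.
W = 0 (no volume change).
ΔU = nCvΔT = 2.43×39.6×(578−867) = -27800 J.
Q = ΔU = -27800 J.
Net over both steps: W = 8680 J, Q = 22200 J, ΔU = 13500 J.

22200 J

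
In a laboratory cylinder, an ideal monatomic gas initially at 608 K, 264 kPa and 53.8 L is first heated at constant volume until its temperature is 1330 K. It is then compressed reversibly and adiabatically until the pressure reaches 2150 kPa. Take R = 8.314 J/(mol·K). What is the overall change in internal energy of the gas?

n = P₁V₁/(RT₁) = 264×53.8/(8.314×608) = 2.81 mol.
Step 1 — Isochoric: V stays 53.8 L; P/T = const ⇒ T₂ = 1330 K, P₂ = 578 kPa.
W = 0 (no volume change).
ΔU = nCvΔT = 2.81×12.5×(1330−608) = 25300 J.
Q = ΔU = 25300 J.
State after step 1: P = 578 kPa, V = 53.8 L, T = 1330 K.
Step 2 — Adiabatic: T₂/T₁ = (P₂/P₁)^((γ−1)/γ) ⇒ T₂ = 1330×(3.72)^0.400 = 2250 K; V₂ = 24.4 L.
ΔU = nCvΔT = 2.81×12.5×(2250−1330) = 32200 J.
Q = 0 for an adiabatic process, so W = −ΔU = -32200 J.
Net over both steps: W = -32200 J, Q = 25300 J, ΔU = 57500 J.

57500 J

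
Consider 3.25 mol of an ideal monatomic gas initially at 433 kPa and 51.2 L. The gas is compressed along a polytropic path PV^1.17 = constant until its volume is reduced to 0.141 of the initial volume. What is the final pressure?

4280 kPa

T₁ = P₁V₁/(nR) = 433×51.2/(3.25×8.314) = 820 K.
Polytropic n=1.17: T₂ = T₁(V₁/V₂)^(n−1) = 820×(7.09)^0.17 = 1140 K; P₂ = P₁(V₁/V₂)^n = 4280 kPa.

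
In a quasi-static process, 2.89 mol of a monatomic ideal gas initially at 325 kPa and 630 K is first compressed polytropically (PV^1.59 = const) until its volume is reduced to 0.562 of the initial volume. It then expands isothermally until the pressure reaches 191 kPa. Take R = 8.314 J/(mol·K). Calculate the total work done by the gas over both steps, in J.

V₁ = nRT₁/P₁ = 2.89×8.314×630/325 = 46.6 L.
Step 1 — Polytropic n=1.59: T₂ = T₁(V₁/V₂)^(n−1) = 630×(1.78)^0.59 = 885 K; P₂ = P₁(V₁/V₂)^n = 812 kPa.
W = (P₁V₁−P₂V₂)/(n−1) = (325×46.6−812×26.2)/0.59 = -10400 J.
ΔU = nCvΔT = 2.89×12.5×(885−630) = 9190 J.
Q = ΔU + W = -1190 J.
State after step 1: P = 812 kPa, V = 26.2 L, T = 885 K.
Step 2 — Isothermal: T stays 885 K; PV = const ⇒ V₂ = 111 L, P₂ = 191 kPa.
ΔU = 0 (ideal gas, T constant).
W = nRT ln(V₂/V₁) = 2.89×8.314×885×ln(4.25) = 30800 J.
Q = ΔU + W = 30800 J.
Net over both steps: W = 20400 J, Q = 29600 J, ΔU = 9190 J.

20400 J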